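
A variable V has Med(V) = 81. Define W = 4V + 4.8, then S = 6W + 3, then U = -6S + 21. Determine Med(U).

Med(U) = -11833.8

Med(W) = 4·81 + 4.8 = 328.8.
Med(S) = 6·328.8 + 3 = 1975.8.
Med(U) = (-6)·1975.8 + 21 = -11833.8.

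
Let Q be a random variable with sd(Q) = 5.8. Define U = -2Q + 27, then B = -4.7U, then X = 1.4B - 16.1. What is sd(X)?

sd(U) = |-2|·5.8 = 11.6.
sd(B) = |-4.7|·11.6 = 54.52.
sd(X) = |1.4|·54.52 = 76.328.

sd(X) = 76.328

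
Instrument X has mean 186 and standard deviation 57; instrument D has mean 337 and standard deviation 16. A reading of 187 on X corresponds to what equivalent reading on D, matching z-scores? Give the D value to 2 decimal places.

z = (187 − 186)/57 ≈ 0.0175.
D = 337 + z·16 = 337 + (187 − 186)·16/57 ≈ 337.28.

D = 337.28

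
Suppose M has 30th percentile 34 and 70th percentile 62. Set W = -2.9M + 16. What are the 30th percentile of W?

Since a = -2.9 < 0 the transformation is decreasing, reversing order: the 30th percentile of W corresponds to the 70th percentile of M.
So P_{30}(W) = a·P_{70}(M) + b = (-2.9)·62 + 16 = -163.8.

30th percentile of W = -163.8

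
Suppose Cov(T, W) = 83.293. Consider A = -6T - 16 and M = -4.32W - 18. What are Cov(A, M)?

Cov(A, M) = a·c·Cov(T, W) = (-6)·(-4.32)·83.293 = 2158.95456. Additive constants drop out.

Cov(A, M) = 2158.95456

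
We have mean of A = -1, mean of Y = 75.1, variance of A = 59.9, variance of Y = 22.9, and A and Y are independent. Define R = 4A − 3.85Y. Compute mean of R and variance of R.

mean of R = -293.135, variance of R = 1297.83525

mean of R = 4·mean of A + (-3.85)·mean of Y = 4·(-1) + (-3.85)·75.1 = -293.135.
variance of R = a²·variance of A + b²·variance of Y + 2ab·Cov(A, Y) with a = 4, b = -3.85.
Independence gives Cov(A, Y) = 0.
= 4²·59.9 + (-3.85)²·22.9 + 2·4·(-3.85)·0
= 958.4 + 339.43525 + 0 = 1297.83525.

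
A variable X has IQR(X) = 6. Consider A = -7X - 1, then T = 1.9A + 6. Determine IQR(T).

IQR(T) = 79.8

IQR(A) = |-7|·6 = 42.
IQR(T) = |1.9|·42 = 79.8.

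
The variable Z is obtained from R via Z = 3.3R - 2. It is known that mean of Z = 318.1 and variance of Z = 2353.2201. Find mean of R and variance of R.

mean of R = 97, variance of R = 216.09

From Z = 3.3R - 2: mean of Z = a·mean of R + b, so mean of R = (mean of Z − b)/a = (318.1 − (-2))/3.3 = 97.
variance of Z = a²·variance of R, so variance of R = 2353.2201/3.3² = 216.09.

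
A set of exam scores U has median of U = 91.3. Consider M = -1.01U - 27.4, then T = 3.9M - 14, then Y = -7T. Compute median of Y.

median of Y = 3363.4349

median of M = (-1.01)·91.3 + (-27.4) = -119.613.
median of T = 3.9·(-119.613) + (-14) = -480.4907.
median of Y = (-7)·(-480.4907) = 3363.4349.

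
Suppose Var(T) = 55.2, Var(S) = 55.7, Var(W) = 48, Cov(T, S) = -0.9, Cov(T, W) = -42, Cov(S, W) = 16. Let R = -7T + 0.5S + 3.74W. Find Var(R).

Var(R) = 5655.3898

Var(R) = a²·Var(T) + b²·Var(S) + c²·Var(W) + 2ab·Cov(T, S) + 2ac·Cov(T, W) + 2bc·Cov(S, W), with a = -7, b = 0.5, c = 3.74.
= 2704.8 + 13.925 + 671.4048 + 6.3 + 2199.12 + 59.84
= 5655.3898.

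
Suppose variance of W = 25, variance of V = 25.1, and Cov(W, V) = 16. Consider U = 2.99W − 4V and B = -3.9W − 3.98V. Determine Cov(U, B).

By bilinearity, Cov(U, B) = ac·variance of W + bd·variance of V + (ad+bc)·Cov(W, V), with a=2.99, b=-4, c=-3.9, d=-3.98.
ac·variance of W = 2.99·(-3.9)·25 = -291.525
bd·variance of V = (-4)·(-3.98)·25.1 = 399.592
(ad+bc)·Cov(W, V) = (3.6998)·16 = 59.1968
Cov(U, B) = -291.525 + 399.592 + 59.1968 = 167.2638.

Cov(U, B) = 167.2638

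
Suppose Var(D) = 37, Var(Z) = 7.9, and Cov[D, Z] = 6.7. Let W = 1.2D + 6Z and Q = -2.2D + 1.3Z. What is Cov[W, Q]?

Cov[W, Q] = -114.048

By bilinearity, Cov[W, Q] = ac·Var(D) + bd·Var(Z) + (ad+bc)·Cov[D, Z], with a=1.2, b=6, c=-2.2, d=1.3.
ac·Var(D) = 1.2·(-2.2)·37 = -97.68
bd·Var(Z) = 6·1.3·7.9 = 61.62
(ad+bc)·Cov[D, Z] = (-11.64)·6.7 = -77.988
Cov[W, Q] = -97.68 + 61.62 + (-77.988) = -114.048.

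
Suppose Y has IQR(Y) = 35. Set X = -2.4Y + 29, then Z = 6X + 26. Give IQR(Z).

IQR(Z) = 504

IQR(X) = |-2.4|·35 = 84.
IQR(Z) = |6|·84 = 504.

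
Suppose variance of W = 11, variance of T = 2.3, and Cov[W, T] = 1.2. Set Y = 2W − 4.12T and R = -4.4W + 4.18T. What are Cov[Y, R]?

Cov[Y, R] = -104.62408

By bilinearity, Cov[Y, R] = ac·variance of W + bd·variance of T + (ad+bc)·Cov[W, T], with a=2, b=-4.12, c=-4.4, d=4.18.
ac·variance of W = 2·(-4.4)·11 = -96.8
bd·variance of T = (-4.12)·4.18·2.3 = -39.60968
(ad+bc)·Cov[W, T] = (26.488)·1.2 = 31.7856
Cov[Y, R] = -96.8 + (-39.60968) + 31.7856 = -104.62408.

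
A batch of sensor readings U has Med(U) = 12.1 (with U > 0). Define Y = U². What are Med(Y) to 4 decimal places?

Med(Y) = 146.41

U² is monotone on this domain, so Med(Y) = square(12.1) = 146.41.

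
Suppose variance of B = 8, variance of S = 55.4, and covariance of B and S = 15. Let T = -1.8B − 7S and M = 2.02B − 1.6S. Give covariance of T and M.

By bilinearity, covariance of T and M = ac·variance of B + bd·variance of S + (ad+bc)·covariance of B and S, with a=-1.8, b=-7, c=2.02, d=-1.6.
ac·variance of B = (-1.8)·2.02·8 = -29.088
bd·variance of S = (-7)·(-1.6)·55.4 = 620.48
(ad+bc)·covariance of B and S = (-11.26)·15 = -168.9
covariance of T and M = -29.088 + 620.48 + (-168.9) = 422.492.

covariance of T and M = 422.492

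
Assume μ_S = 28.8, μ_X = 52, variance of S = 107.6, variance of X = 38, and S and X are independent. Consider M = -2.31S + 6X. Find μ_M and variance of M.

μ_M = (-2.31)·μ_S + 6·μ_X = (-2.31)·28.8 + 6·52 = 245.472.
variance of M = a²·variance of S + b²·variance of X + 2ab·Cov(S, X) with a = -2.31, b = 6.
Independence gives Cov(S, X) = 0.
= (-2.31)²·107.6 + 6²·38 + 2·(-2.31)·6·0
= 574.16436 + 1368 + 0 = 1942.16436.

μ_M = 245.472, variance of M = 1942.16436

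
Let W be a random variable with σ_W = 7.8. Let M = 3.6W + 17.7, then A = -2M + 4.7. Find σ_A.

σ_A = 56.16

σ_M = |3.6|·7.8 = 28.08.
σ_A = |-2|·28.08 = 56.16.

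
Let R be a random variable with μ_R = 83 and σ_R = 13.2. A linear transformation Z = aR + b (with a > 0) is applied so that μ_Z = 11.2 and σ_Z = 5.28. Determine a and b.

σ_Z = a·σ_R (a > 0), so a = 5.28/13.2 = 0.4.
μ_Z = a·μ_R + b, so b = 11.2 − 0.4·83 = -22.

a = 0.4, b = -22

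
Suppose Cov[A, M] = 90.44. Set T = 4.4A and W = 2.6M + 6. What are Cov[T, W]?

Cov[T, W] = a·c·Cov[A, M] = 4.4·2.6·90.44 = 1034.6336. Additive constants drop out.

Cov[T, W] = 1034.6336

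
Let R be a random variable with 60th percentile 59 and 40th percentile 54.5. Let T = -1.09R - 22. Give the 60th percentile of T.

60th percentile of T = -81.405

Since a = -1.09 < 0 the transformation is decreasing, reversing order: the 60th percentile of T corresponds to the 40th percentile of R.
So P_{60}(T) = a·P_{40}(R) + b = (-1.09)·54.5 + (-22) = -81.405.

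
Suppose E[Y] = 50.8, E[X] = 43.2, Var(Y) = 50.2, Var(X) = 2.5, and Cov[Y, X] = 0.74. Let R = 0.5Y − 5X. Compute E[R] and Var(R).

E[R] = 0.5·E[Y] + (-5)·E[X] = 0.5·50.8 + (-5)·43.2 = -190.6.
Var(R) = a²·Var(Y) + b²·Var(X) + 2ab·Cov[Y, X] with a = 0.5, b = -5.
= 0.5²·50.2 + (-5)²·2.5 + 2·0.5·(-5)·0.74
= 12.55 + 62.5 + (-3.7) = 71.35.

E[R] = -190.6, Var(R) = 71.35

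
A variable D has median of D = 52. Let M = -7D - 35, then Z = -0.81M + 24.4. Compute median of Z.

median of Z = 347.59

median of M = (-7)·52 + (-35) = -399.
median of Z = (-0.81)·(-399) + 24.4 = 347.59.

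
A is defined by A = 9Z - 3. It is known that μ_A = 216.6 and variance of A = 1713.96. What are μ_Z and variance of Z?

From A = 9Z - 3: μ_A = a·μ_Z + b, so μ_Z = (μ_A − b)/a = (216.6 − (-3))/9 = 24.4.
variance of A = a²·variance of Z, so variance of Z = 1713.96/9² = 21.16.

μ_Z = 24.4, variance of Z = 21.16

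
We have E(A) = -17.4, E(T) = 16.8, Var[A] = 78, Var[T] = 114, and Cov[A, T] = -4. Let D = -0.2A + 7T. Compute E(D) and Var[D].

E(D) = (-0.2)·E(A) + 7·E(T) = (-0.2)·(-17.4) + 7·16.8 = 121.08.
Var[D] = a²·Var[A] + b²·Var[T] + 2ab·Cov[A, T] with a = -0.2, b = 7.
= (-0.2)²·78 + 7²·114 + 2·(-0.2)·7·(-4)
= 3.12 + 5586 + 11.2 = 5600.32.

E(D) = 121.08, Var[D] = 5600.32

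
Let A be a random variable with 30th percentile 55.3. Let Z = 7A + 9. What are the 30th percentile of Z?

Since a = 7 > 0 the transformation is increasing, so the 30th percentile of Z = a·(P_{30} of A) + b = 7·55.3 + 9 = 396.1.

30th percentile of Z = 396.1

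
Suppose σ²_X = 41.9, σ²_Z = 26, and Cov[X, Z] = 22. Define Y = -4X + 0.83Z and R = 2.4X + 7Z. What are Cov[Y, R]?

Cov[Y, R] = -823.356

By bilinearity, Cov[Y, R] = ac·σ²_X + bd·σ²_Z + (ad+bc)·Cov[X, Z], with a=-4, b=0.83, c=2.4, d=7.
ac·σ²_X = (-4)·2.4·41.9 = -402.24
bd·σ²_Z = 0.83·7·26 = 151.06
(ad+bc)·Cov[X, Z] = (-26.008)·22 = -572.176
Cov[Y, R] = -402.24 + 151.06 + (-572.176) = -823.356.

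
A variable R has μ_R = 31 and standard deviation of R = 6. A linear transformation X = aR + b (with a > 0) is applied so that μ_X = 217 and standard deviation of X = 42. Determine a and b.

a = 7, b = 0

standard deviation of X = a·standard deviation of R (a > 0), so a = 42/6 = 7.
μ_X = a·μ_R + b, so b = 217 − 7·31 = 0.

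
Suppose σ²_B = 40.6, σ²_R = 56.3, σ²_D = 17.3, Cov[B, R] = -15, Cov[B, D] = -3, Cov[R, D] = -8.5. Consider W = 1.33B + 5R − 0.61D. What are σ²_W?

σ²_W = 1342.97247

σ²_W = a²·σ²_B + b²·σ²_R + c²·σ²_D + 2ab·Cov[B, R] + 2ac·Cov[B, D] + 2bc·Cov[R, D], with a = 1.33, b = 5, c = -0.61.
= 71.81734 + 1407.5 + 6.43733 + (-199.5) + 4.8678 + 51.85
= 1342.97247.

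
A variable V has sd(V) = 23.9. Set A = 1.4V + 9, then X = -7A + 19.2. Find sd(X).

sd(A) = |1.4|·23.9 = 33.46.
sd(X) = |-7|·33.46 = 234.22.

sd(X) = 234.22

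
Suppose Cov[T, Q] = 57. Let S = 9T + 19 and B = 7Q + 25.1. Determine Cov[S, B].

Cov[S, B] = 3591

Cov[S, B] = a·c·Cov[T, Q] = 9·7·57 = 3591. Additive constants drop out.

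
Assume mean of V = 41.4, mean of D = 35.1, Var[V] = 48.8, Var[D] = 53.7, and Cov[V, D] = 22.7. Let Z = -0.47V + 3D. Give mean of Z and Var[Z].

mean of Z = (-0.47)·mean of V + 3·mean of D = (-0.47)·41.4 + 3·35.1 = 85.842.
Var[Z] = a²·Var[V] + b²·Var[D] + 2ab·Cov[V, D] with a = -0.47, b = 3.
= (-0.47)²·48.8 + 3²·53.7 + 2·(-0.47)·3·22.7
= 10.77992 + 483.3 + (-64.014) = 430.06592.

mean of Z = 85.842, Var[Z] = 430.06592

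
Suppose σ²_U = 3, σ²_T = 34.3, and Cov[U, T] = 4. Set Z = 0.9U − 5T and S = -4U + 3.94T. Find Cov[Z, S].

Cov[Z, S] = -592.326

By bilinearity, Cov[Z, S] = ac·σ²_U + bd·σ²_T + (ad+bc)·Cov[U, T], with a=0.9, b=-5, c=-4, d=3.94.
ac·σ²_U = 0.9·(-4)·3 = -10.8
bd·σ²_T = (-5)·3.94·34.3 = -675.71
(ad+bc)·Cov[U, T] = (23.546)·4 = 94.184
Cov[Z, S] = -10.8 + (-675.71) + 94.184 = -592.326.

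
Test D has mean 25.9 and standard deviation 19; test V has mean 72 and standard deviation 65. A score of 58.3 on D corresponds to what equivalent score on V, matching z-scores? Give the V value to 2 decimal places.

V = 182.84

z = (58.3 − 25.9)/19 ≈ 1.7053.
V = 72 + z·65 = 72 + (58.3 − 25.9)·65/19 ≈ 182.84.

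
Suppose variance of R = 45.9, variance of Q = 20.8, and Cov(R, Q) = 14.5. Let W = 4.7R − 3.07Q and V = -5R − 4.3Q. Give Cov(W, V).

Cov(W, V) = -874.5392

By bilinearity, Cov(W, V) = ac·variance of R + bd·variance of Q + (ad+bc)·Cov(R, Q), with a=4.7, b=-3.07, c=-5, d=-4.3.
ac·variance of R = 4.7·(-5)·45.9 = -1078.65
bd·variance of Q = (-3.07)·(-4.3)·20.8 = 274.5808
(ad+bc)·Cov(R, Q) = (-4.86)·14.5 = -70.47
Cov(W, V) = -1078.65 + 274.5808 + (-70.47) = -874.5392.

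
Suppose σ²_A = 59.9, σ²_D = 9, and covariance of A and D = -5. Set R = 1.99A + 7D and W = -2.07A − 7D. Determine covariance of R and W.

By bilinearity, covariance of R and W = ac·σ²_A + bd·σ²_D + (ad+bc)·covariance of A and D, with a=1.99, b=7, c=-2.07, d=-7.
ac·σ²_A = 1.99·(-2.07)·59.9 = -246.74607
bd·σ²_D = 7·(-7)·9 = -441
(ad+bc)·covariance of A and D = (-28.42)·(-5) = 142.1
covariance of R and W = -246.74607 + (-441) + 142.1 = -545.64607.

covariance of R and W = -545.64607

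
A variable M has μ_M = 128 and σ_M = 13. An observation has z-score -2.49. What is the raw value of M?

M = 95.63

M = μ_M + z·σ_M = 128 + (-2.49)·13 = 95.63.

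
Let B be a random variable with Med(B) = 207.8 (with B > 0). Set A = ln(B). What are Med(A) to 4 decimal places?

Med(A) = 5.3366

ln(B) is monotone on this domain, so Med(A) = ln(207.8) ≈ 5.3366.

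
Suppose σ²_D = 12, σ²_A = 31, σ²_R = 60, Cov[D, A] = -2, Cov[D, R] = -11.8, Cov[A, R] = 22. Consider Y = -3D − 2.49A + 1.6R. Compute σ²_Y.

σ²_Y = a²·σ²_D + b²·σ²_A + c²·σ²_R + 2ab·Cov[D, A] + 2ac·Cov[D, R] + 2bc·Cov[A, R], with a = -3, b = -2.49, c = 1.6.
= 108 + 192.2031 + 153.6 + (-29.88) + 113.28 + (-175.296)
= 361.9071.

σ²_Y = 361.9071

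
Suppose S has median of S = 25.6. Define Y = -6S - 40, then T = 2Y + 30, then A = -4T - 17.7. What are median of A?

median of Y = (-6)·25.6 + (-40) = -193.6.
median of T = 2·(-193.6) + 30 = -357.2.
median of A = (-4)·(-357.2) + (-17.7) = 1411.1.

median of A = 1411.1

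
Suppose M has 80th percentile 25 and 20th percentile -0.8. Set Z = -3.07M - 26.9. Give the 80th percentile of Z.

Since a = -3.07 < 0 the transformation is decreasing, reversing order: the 80th percentile of Z corresponds to the 20th percentile of M.
So P_{80}(Z) = a·P_{20}(M) + b = (-3.07)·(-0.8) + (-26.9) = -24.444.

80th percentile of Z = -24.444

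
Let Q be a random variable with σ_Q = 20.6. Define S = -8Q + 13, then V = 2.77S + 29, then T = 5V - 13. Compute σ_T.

σ_S = |-8|·20.6 = 164.8.
σ_V = |2.77|·164.8 = 456.496.
σ_T = |5|·456.496 = 2282.48.

σ_T = 2282.48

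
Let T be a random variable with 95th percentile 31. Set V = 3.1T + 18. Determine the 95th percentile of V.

95th percentile of V = 114.1

Since a = 3.1 > 0 the transformation is increasing, so the 95th percentile of V = a·(P_{95} of T) + b = 3.1·31 + 18 = 114.1.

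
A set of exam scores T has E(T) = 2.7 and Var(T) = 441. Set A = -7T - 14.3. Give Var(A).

Var(A) = 21609

A = -7T - 14.3 is linear with a = -7, b = -14.3.
Var(A) = a²·Var(T) = (-7)²·441 = 21609 (the additive constant -14.3 does not affect variance).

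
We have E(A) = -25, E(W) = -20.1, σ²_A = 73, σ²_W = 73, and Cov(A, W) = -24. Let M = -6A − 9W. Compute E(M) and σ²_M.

E(M) = (-6)·E(A) + (-9)·E(W) = (-6)·(-25) + (-9)·(-20.1) = 330.9.
σ²_M = a²·σ²_A + b²·σ²_W + 2ab·Cov(A, W) with a = -6, b = -9.
= (-6)²·73 + (-9)²·73 + 2·(-6)·(-9)·(-24)
= 2628 + 5913 + (-2592) = 5949.

E(M) = 330.9, σ²_M = 5949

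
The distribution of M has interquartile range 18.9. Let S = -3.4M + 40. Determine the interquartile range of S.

IQR(S) = 64.26

Under S = aM + b, IQR(S) = |a|·IQR(M) = |-3.4|·18.9 = 64.26 (shifts cancel; spread scales by |a|).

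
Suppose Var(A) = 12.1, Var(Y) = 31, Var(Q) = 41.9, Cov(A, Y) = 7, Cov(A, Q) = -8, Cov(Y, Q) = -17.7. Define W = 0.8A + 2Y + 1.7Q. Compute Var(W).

Var(W) = a²·Var(A) + b²·Var(Y) + c²·Var(Q) + 2ab·Cov(A, Y) + 2ac·Cov(A, Q) + 2bc·Cov(Y, Q), with a = 0.8, b = 2, c = 1.7.
= 7.744 + 124 + 121.091 + 22.4 + (-21.76) + (-120.36)
= 133.115.

Var(W) = 133.115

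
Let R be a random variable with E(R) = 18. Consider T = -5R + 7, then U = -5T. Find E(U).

E(U) = 415

E(T) = (-5)·18 + 7 = -83.
E(U) = (-5)·(-83) = 415.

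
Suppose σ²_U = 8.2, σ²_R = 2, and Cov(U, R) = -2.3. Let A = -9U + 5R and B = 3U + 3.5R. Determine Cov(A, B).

Cov(A, B) = -148.45

By bilinearity, Cov(A, B) = ac·σ²_U + bd·σ²_R + (ad+bc)·Cov(U, R), with a=-9, b=5, c=3, d=3.5.
ac·σ²_U = (-9)·3·8.2 = -221.4
bd·σ²_R = 5·3.5·2 = 35
(ad+bc)·Cov(U, R) = (-16.5)·(-2.3) = 37.95
Cov(A, B) = -221.4 + 35 + 37.95 = -148.45.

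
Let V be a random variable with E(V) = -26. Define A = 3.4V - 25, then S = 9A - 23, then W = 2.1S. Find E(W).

E(A) = 3.4·(-26) + (-25) = -113.4.
E(S) = 9·(-113.4) + (-23) = -1043.6.
E(W) = 2.1·(-1043.6) = -2191.56.

E(W) = -2191.56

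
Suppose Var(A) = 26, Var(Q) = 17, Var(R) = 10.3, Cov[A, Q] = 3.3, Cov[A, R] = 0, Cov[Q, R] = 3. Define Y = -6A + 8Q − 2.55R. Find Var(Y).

Var(Y) = 1651.77575

Var(Y) = a²·Var(A) + b²·Var(Q) + c²·Var(R) + 2ab·Cov[A, Q] + 2ac·Cov[A, R] + 2bc·Cov[Q, R], with a = -6, b = 8, c = -2.55.
= 936 + 1088 + 66.97575 + (-316.8) + 0 + (-122.4)
= 1651.77575.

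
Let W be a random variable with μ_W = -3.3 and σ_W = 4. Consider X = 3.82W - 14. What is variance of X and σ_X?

variance of X = 233.4784, σ_X = 15.28

X = 3.82W - 14 is linear with a = 3.82, b = -14.
variance of W = 4² = 16.
variance of X = a²·variance of W = 3.82²·16 = 233.4784 (the additive constant -14 does not affect variance).
σ_X = |a|·σ_W = |3.82|·4 = 15.28.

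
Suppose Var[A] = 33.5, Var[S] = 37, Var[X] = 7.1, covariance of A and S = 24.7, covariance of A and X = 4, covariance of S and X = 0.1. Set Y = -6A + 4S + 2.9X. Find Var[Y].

Var[Y] = a²·Var[A] + b²·Var[S] + c²·Var[X] + 2ab·covariance of A and S + 2ac·covariance of A and X + 2bc·covariance of S and X, with a = -6, b = 4, c = 2.9.
= 1206 + 592 + 59.711 + (-1185.6) + (-139.2) + 2.32
= 535.231.

Var[Y] = 535.231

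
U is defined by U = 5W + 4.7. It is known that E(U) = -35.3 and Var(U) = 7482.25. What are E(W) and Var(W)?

From U = 5W + 4.7: E(U) = a·E(W) + b, so E(W) = (E(U) − b)/a = (-35.3 − 4.7)/5 = -8.
Var(U) = a²·Var(W), so Var(W) = 7482.25/5² = 299.29.

E(W) = -8, Var(W) = 299.29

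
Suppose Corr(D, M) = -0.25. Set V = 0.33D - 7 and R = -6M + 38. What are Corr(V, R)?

Corr(V, R) = 0.25

Linear rescalings preserve |correlation|; the slopes 0.33 and -6 have opposite signs, so the correlation flips sign: Corr(V, R) = −Corr(D, M) = 0.25.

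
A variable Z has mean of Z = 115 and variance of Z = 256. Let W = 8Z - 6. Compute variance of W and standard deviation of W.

W = 8Z - 6 is linear with a = 8, b = -6.
variance of W = a²·variance of Z = 8²·256 = 16384 (the additive constant -6 does not affect variance).
standard deviation of Z = √256 = 16.
standard deviation of W = |a|·standard deviation of Z = |8|·16 = 128.

variance of W = 16384, standard deviation of W = 128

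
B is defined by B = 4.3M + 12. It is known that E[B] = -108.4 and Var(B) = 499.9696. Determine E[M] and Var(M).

From B = 4.3M + 12: E[B] = a·E[M] + b, so E[M] = (E[B] − b)/a = (-108.4 − 12)/4.3 = -28.
Var(B) = a²·Var(M), so Var(M) = 499.9696/4.3² = 27.04.

E[M] = -28, Var(M) = 27.04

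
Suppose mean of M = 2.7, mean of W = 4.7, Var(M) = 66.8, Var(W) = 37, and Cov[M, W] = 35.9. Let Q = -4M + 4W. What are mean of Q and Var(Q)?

mean of Q = 8, Var(Q) = 512

mean of Q = (-4)·mean of M + 4·mean of W = (-4)·2.7 + 4·4.7 = 8.
Var(Q) = a²·Var(M) + b²·Var(W) + 2ab·Cov[M, W] with a = -4, b = 4.
= (-4)²·66.8 + 4²·37 + 2·(-4)·4·35.9
= 1068.8 + 592 + (-1148.8) = 512.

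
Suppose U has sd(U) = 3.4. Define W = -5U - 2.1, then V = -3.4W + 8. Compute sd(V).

sd(V) = 57.8

sd(W) = |-5|·3.4 = 17.
sd(V) = |-3.4|·17 = 57.8.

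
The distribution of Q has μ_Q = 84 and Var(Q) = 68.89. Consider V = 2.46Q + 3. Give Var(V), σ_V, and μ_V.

Var(V) = 416.894724, σ_V = 20.418, μ_V = 209.64

V = 2.46Q + 3 is linear with a = 2.46, b = 3.
Var(V) = a²·Var(Q) = 2.46²·68.89 = 416.894724 (the additive constant 3 does not affect variance).
σ_Q = √68.89 = 8.3.
σ_V = |a|·σ_Q = |2.46|·8.3 = 20.418.
μ_V = a·μ_Q + b = 2.46·84 + 3 = 209.64.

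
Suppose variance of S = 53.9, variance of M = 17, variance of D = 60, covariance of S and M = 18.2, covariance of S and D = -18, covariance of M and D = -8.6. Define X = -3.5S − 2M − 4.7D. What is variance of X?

variance of X = 1554.595

variance of X = a²·variance of S + b²·variance of M + c²·variance of D + 2ab·covariance of S and M + 2ac·covariance of S and D + 2bc·covariance of M and D, with a = -3.5, b = -2, c = -4.7.
= 660.275 + 68 + 1325.4 + 254.8 + (-592.2) + (-161.68)
= 1554.595.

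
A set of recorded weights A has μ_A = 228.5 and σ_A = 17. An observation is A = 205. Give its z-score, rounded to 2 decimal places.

z = -1.38

z = (A − μ_A) / σ_A = (205 − 228.5) / 17 ≈ -1.38.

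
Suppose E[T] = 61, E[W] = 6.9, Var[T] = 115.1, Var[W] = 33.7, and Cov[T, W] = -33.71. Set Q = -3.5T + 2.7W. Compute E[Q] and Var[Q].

E[Q] = -194.87, Var[Q] = 2292.767

E[Q] = (-3.5)·E[T] + 2.7·E[W] = (-3.5)·61 + 2.7·6.9 = -194.87.
Var[Q] = a²·Var[T] + b²·Var[W] + 2ab·Cov[T, W] with a = -3.5, b = 2.7.
= (-3.5)²·115.1 + 2.7²·33.7 + 2·(-3.5)·2.7·(-33.71)
= 1409.975 + 245.673 + 637.119 = 2292.767.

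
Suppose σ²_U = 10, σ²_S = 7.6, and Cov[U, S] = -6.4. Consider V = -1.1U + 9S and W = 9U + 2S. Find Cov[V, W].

Cov[V, W] = -466.52

By bilinearity, Cov[V, W] = ac·σ²_U + bd·σ²_S + (ad+bc)·Cov[U, S], with a=-1.1, b=9, c=9, d=2.
ac·σ²_U = (-1.1)·9·10 = -99
bd·σ²_S = 9·2·7.6 = 136.8
(ad+bc)·Cov[U, S] = (78.8)·(-6.4) = -504.32
Cov[V, W] = -99 + 136.8 + (-504.32) = -466.52.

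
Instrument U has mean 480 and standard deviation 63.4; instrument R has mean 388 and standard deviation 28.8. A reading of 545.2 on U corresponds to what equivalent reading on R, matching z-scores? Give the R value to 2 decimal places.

z = (545.2 − 480)/63.4 ≈ 1.0284.
R = 388 + z·28.8 = 388 + (545.2 − 480)·28.8/63.4 ≈ 417.62.

R = 417.62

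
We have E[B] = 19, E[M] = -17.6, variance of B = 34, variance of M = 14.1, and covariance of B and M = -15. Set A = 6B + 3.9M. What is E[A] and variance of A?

E[A] = 6·E[B] + 3.9·E[M] = 6·19 + 3.9·(-17.6) = 45.36.
variance of A = a²·variance of B + b²·variance of M + 2ab·covariance of B and M with a = 6, b = 3.9.
= 6²·34 + 3.9²·14.1 + 2·6·3.9·(-15)
= 1224 + 214.461 + (-702) = 736.461.

E[A] = 45.36, variance of A = 736.461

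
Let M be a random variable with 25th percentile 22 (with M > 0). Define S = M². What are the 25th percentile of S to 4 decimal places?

25th percentile of S = 484

M² is increasing, so P_{25}(S) = g(P_{25}(M)) = 484.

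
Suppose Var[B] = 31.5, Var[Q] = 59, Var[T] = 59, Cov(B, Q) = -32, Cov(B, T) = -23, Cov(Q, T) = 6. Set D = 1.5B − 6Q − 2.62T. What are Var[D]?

Var[D] = a²·Var[B] + b²·Var[Q] + c²·Var[T] + 2ab·Cov(B, Q) + 2ac·Cov(B, T) + 2bc·Cov(Q, T), with a = 1.5, b = -6, c = -2.62.
= 70.875 + 2124 + 404.9996 + 576 + 180.78 + 188.64
= 3545.2946.

Var[D] = 3545.2946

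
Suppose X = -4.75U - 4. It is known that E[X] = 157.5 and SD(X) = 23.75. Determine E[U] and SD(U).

From X = -4.75U - 4: E[X] = a·E[U] + b, so E[U] = (E[X] − b)/a = (157.5 − (-4))/(-4.75) = -34.
SD(X) = |a|·SD(U), so SD(U) = 23.75/|-4.75| = 5.

E[U] = -34, SD(U) = 5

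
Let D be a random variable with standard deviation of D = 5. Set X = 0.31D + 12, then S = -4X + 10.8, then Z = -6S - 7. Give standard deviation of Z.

standard deviation of Z = 37.2

standard deviation of X = |0.31|·5 = 1.55.
standard deviation of S = |-4|·1.55 = 6.2.
standard deviation of Z = |-6|·6.2 = 37.2.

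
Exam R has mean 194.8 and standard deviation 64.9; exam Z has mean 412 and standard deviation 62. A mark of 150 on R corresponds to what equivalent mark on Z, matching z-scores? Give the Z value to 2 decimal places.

z = (150 − 194.8)/64.9 ≈ -0.6903.
Z = 412 + z·62 = 412 + (150 − 194.8)·62/64.9 ≈ 369.20.

Z = 369.20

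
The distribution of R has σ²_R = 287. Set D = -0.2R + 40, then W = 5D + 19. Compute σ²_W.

σ²_W = 287

σ²_D = (-0.2)²·287 = 11.48.
σ²_W = 5²·11.48 = 287.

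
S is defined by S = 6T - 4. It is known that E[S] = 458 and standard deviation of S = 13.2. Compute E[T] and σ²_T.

E[T] = 77, σ²_T = 4.84

From S = 6T - 4: E[S] = a·E[T] + b, so E[T] = (E[S] − b)/a = (458 − (-4))/6 = 77.
σ²_S = 13.2² = 174.24.
σ²_S = a²·σ²_T, so σ²_T = 174.24/6² = 4.84.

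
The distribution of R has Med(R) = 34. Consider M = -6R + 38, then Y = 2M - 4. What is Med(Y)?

Med(Y) = -336

Med(M) = (-6)·34 + 38 = -166.
Med(Y) = 2·(-166) + (-4) = -336.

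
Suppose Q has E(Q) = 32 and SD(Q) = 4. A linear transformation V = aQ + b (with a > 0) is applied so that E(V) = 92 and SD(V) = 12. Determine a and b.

SD(V) = a·SD(Q) (a > 0), so a = 12/4 = 3.
E(V) = a·E(Q) + b, so b = 92 − 3·32 = -4.

a = 3, b = -4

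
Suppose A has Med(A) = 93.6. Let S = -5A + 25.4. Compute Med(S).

A linear map preserves order up to sign, so Med(S) = a·Med(A) + b = (-5)·93.6 + 25.4 = -442.6.

Med(S) = -442.6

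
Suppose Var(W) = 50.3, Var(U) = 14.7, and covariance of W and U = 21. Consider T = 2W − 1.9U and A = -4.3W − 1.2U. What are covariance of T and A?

covariance of T and A = -277.894

By bilinearity, covariance of T and A = ac·Var(W) + bd·Var(U) + (ad+bc)·covariance of W and U, with a=2, b=-1.9, c=-4.3, d=-1.2.
ac·Var(W) = 2·(-4.3)·50.3 = -432.58
bd·Var(U) = (-1.9)·(-1.2)·14.7 = 33.516
(ad+bc)·covariance of W and U = (5.77)·21 = 121.17
covariance of T and A = -432.58 + 33.516 + 121.17 = -277.894.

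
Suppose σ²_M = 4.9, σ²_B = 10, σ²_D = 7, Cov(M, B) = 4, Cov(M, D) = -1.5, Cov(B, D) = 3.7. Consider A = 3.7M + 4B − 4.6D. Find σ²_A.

σ²_A = 408.501

σ²_A = a²·σ²_M + b²·σ²_B + c²·σ²_D + 2ab·Cov(M, B) + 2ac·Cov(M, D) + 2bc·Cov(B, D), with a = 3.7, b = 4, c = -4.6.
= 67.081 + 160 + 148.12 + 118.4 + 51.06 + (-136.16)
= 408.501.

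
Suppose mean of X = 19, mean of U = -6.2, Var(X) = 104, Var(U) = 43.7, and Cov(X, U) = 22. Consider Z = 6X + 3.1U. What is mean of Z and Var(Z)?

mean of Z = 6·mean of X + 3.1·mean of U = 6·19 + 3.1·(-6.2) = 94.78.
Var(Z) = a²·Var(X) + b²·Var(U) + 2ab·Cov(X, U) with a = 6, b = 3.1.
= 6²·104 + 3.1²·43.7 + 2·6·3.1·22
= 3744 + 419.957 + 818.4 = 4982.357.

mean of Z = 94.78, Var(Z) = 4982.357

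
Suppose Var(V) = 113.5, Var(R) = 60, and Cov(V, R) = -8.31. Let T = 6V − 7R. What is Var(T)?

Var(T) = 7724.04

Var(T) = a²·Var(V) + b²·Var(R) + 2ab·Cov(V, R) with a = 6, b = -7.
= 6²·113.5 + (-7)²·60 + 2·6·(-7)·(-8.31)
= 4086 + 2940 + 698.04 = 7724.04.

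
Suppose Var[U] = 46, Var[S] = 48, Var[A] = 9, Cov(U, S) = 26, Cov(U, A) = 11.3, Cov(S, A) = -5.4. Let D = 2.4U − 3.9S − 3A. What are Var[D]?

Var[D] = a²·Var[U] + b²·Var[S] + c²·Var[A] + 2ab·Cov(U, S) + 2ac·Cov(U, A) + 2bc·Cov(S, A), with a = 2.4, b = -3.9, c = -3.
= 264.96 + 730.08 + 81 + (-486.72) + (-162.72) + (-126.36)
= 300.24.

Var[D] = 300.24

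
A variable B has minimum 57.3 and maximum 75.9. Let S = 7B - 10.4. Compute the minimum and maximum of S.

a = 7 > 0, so min(S) = a·min(B)+b = 7·57.3 + (-10.4) = 390.7 and max(S) = 7·75.9 + (-10.4) = 520.9.

min(S) = 390.7, max(S) = 520.9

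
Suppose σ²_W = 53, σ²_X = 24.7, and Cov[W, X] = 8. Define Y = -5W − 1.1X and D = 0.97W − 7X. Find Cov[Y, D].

Cov[Y, D] = 204.604

By bilinearity, Cov[Y, D] = ac·σ²_W + bd·σ²_X + (ad+bc)·Cov[W, X], with a=-5, b=-1.1, c=0.97, d=-7.
ac·σ²_W = (-5)·0.97·53 = -257.05
bd·σ²_X = (-1.1)·(-7)·24.7 = 190.19
(ad+bc)·Cov[W, X] = (33.933)·8 = 271.464
Cov[Y, D] = -257.05 + 190.19 + 271.464 = 204.604.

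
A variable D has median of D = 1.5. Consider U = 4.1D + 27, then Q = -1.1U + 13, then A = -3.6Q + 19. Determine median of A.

median of U = 4.1·1.5 + 27 = 33.15.
median of Q = (-1.1)·33.15 + 13 = -23.465.
median of A = (-3.6)·(-23.465) + 19 = 103.474.

median of A = 103.474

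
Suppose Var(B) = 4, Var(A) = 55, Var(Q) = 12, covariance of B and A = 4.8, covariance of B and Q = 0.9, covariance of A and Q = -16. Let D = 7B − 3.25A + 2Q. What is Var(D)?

Var(D) = 839.7375

Var(D) = a²·Var(B) + b²·Var(A) + c²·Var(Q) + 2ab·covariance of B and A + 2ac·covariance of B and Q + 2bc·covariance of A and Q, with a = 7, b = -3.25, c = 2.
= 196 + 580.9375 + 48 + (-218.4) + 25.2 + 208
= 839.7375.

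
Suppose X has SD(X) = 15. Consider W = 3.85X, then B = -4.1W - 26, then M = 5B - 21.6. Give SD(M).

SD(M) = 1183.875

SD(W) = |3.85|·15 = 57.75.
SD(B) = |-4.1|·57.75 = 236.775.
SD(M) = |5|·236.775 = 1183.875.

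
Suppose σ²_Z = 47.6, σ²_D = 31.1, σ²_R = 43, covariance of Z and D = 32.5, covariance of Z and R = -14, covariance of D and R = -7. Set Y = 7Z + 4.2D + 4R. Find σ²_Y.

σ²_Y = 4460.804

σ²_Y = a²·σ²_Z + b²·σ²_D + c²·σ²_R + 2ab·covariance of Z and D + 2ac·covariance of Z and R + 2bc·covariance of D and R, with a = 7, b = 4.2, c = 4.
= 2332.4 + 548.604 + 688 + 1911 + (-784) + (-235.2)
= 4460.804.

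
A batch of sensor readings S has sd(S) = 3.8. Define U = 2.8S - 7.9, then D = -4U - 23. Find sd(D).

sd(U) = |2.8|·3.8 = 10.64.
sd(D) = |-4|·10.64 = 42.56.

sd(D) = 42.56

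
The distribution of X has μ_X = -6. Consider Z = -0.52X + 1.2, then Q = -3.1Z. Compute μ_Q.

μ_Q = -13.392

μ_Z = (-0.52)·(-6) + 1.2 = 4.32.
μ_Q = (-3.1)·4.32 = -13.392.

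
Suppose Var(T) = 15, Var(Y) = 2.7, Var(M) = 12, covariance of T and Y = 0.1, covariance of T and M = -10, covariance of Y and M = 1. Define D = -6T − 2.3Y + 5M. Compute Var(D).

Var(D) = 1434.043

Var(D) = a²·Var(T) + b²·Var(Y) + c²·Var(M) + 2ab·covariance of T and Y + 2ac·covariance of T and M + 2bc·covariance of Y and M, with a = -6, b = -2.3, c = 5.
= 540 + 14.283 + 300 + 2.76 + 600 + (-23)
= 1434.043.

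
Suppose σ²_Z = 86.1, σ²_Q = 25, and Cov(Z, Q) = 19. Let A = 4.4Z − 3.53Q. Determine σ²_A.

σ²_A = 1388.2025

σ²_A = a²·σ²_Z + b²·σ²_Q + 2ab·Cov(Z, Q) with a = 4.4, b = -3.53.
= 4.4²·86.1 + (-3.53)²·25 + 2·4.4·(-3.53)·19
= 1666.896 + 311.5225 + (-590.216) = 1388.2025.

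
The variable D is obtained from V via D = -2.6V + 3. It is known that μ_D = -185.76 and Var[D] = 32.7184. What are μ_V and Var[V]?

μ_V = 72.6, Var[V] = 4.84

From D = -2.6V + 3: μ_D = a·μ_V + b, so μ_V = (μ_D − b)/a = (-185.76 − 3)/(-2.6) = 72.6.
Var[D] = a²·Var[V], so Var[V] = 32.7184/(-2.6)² = 4.84.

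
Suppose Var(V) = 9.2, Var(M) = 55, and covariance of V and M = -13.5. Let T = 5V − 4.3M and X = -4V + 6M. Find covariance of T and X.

covariance of T and X = -2240.2

By bilinearity, covariance of T and X = ac·Var(V) + bd·Var(M) + (ad+bc)·covariance of V and M, with a=5, b=-4.3, c=-4, d=6.
ac·Var(V) = 5·(-4)·9.2 = -184
bd·Var(M) = (-4.3)·6·55 = -1419
(ad+bc)·covariance of V and M = (47.2)·(-13.5) = -637.2
covariance of T and X = -184 + (-1419) + (-637.2) = -2240.2.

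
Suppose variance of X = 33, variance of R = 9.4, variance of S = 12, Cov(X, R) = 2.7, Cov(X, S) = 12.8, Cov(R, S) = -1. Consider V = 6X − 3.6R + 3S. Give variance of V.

variance of V = a²·variance of X + b²·variance of R + c²·variance of S + 2ab·Cov(X, R) + 2ac·Cov(X, S) + 2bc·Cov(R, S), with a = 6, b = -3.6, c = 3.
= 1188 + 121.824 + 108 + (-116.64) + 460.8 + 21.6
= 1783.584.

variance of V = 1783.584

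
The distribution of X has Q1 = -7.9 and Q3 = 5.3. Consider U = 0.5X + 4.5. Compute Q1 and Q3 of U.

a = 0.5 > 0: Q1(U) = a·Q1(X)+b = 0.55, Q3(U) = a·Q3(X)+b = 7.15.

Q1(U) = 0.55, Q3(U) = 7.15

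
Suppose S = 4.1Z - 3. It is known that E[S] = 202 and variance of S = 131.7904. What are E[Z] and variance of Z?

From S = 4.1Z - 3: E[S] = a·E[Z] + b, so E[Z] = (E[S] − b)/a = (202 − (-3))/4.1 = 50.
variance of S = a²·variance of Z, so variance of Z = 131.7904/4.1² = 7.84.

E[Z] = 50, variance of Z = 7.84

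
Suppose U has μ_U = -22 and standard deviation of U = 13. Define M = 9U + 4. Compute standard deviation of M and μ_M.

standard deviation of M = 117, μ_M = -194

M = 9U + 4 is linear with a = 9, b = 4.
standard deviation of M = |a|·standard deviation of U = |9|·13 = 117.
μ_M = a·μ_U + b = 9·(-22) + 4 = -194.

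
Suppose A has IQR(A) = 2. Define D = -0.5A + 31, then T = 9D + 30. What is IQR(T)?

IQR(D) = |-0.5|·2 = 1.
IQR(T) = |9|·1 = 9.

IQR(T) = 9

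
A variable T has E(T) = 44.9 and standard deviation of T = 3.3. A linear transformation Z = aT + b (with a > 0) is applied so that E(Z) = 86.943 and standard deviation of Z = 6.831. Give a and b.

a = 2.07, b = -6

standard deviation of Z = a·standard deviation of T (a > 0), so a = 6.831/3.3 = 2.07.
E(Z) = a·E(T) + b, so b = 86.943 − 2.07·44.9 = -6.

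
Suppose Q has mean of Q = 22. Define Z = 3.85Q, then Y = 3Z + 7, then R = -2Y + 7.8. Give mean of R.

mean of Z = 3.85·22 = 84.7.
mean of Y = 3·84.7 + 7 = 261.1.
mean of R = (-2)·261.1 + 7.8 = -514.4.

mean of R = -514.4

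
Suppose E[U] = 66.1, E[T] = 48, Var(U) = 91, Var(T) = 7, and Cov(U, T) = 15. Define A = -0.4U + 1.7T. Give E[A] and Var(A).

E[A] = 55.16, Var(A) = 14.39

E[A] = (-0.4)·E[U] + 1.7·E[T] = (-0.4)·66.1 + 1.7·48 = 55.16.
Var(A) = a²·Var(U) + b²·Var(T) + 2ab·Cov(U, T) with a = -0.4, b = 1.7.
= (-0.4)²·91 + 1.7²·7 + 2·(-0.4)·1.7·15
= 14.56 + 20.23 + (-20.4) = 14.39.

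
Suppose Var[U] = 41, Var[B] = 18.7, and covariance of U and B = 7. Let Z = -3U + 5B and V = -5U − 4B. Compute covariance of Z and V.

By bilinearity, covariance of Z and V = ac·Var[U] + bd·Var[B] + (ad+bc)·covariance of U and B, with a=-3, b=5, c=-5, d=-4.
ac·Var[U] = (-3)·(-5)·41 = 615
bd·Var[B] = 5·(-4)·18.7 = -374
(ad+bc)·covariance of U and B = (-13)·7 = -91
covariance of Z and V = 615 + (-374) + (-91) = 150.

covariance of Z and V = 150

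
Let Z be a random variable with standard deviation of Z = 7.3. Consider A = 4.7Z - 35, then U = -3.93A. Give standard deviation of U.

standard deviation of A = |4.7|·7.3 = 34.31.
standard deviation of U = |-3.93|·34.31 = 134.8383.

standard deviation of U = 134.8383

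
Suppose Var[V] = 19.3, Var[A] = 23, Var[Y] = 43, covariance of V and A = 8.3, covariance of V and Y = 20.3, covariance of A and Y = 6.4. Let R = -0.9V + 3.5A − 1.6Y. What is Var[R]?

Var[R] = 341.957

Var[R] = a²·Var[V] + b²·Var[A] + c²·Var[Y] + 2ab·covariance of V and A + 2ac·covariance of V and Y + 2bc·covariance of A and Y, with a = -0.9, b = 3.5, c = -1.6.
= 15.633 + 281.75 + 110.08 + (-52.29) + 58.464 + (-71.68)
= 341.957.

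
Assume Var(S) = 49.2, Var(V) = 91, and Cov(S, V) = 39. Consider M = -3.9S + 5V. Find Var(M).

Var(M) = 1502.332

Var(M) = a²·Var(S) + b²·Var(V) + 2ab·Cov(S, V) with a = -3.9, b = 5.
= (-3.9)²·49.2 + 5²·91 + 2·(-3.9)·5·39
= 748.332 + 2275 + (-1521) = 1502.332.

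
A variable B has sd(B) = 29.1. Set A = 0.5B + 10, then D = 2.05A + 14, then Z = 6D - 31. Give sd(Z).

sd(A) = |0.5|·29.1 = 14.55.
sd(D) = |2.05|·14.55 = 29.8275.
sd(Z) = |6|·29.8275 = 178.965.

sd(Z) = 178.965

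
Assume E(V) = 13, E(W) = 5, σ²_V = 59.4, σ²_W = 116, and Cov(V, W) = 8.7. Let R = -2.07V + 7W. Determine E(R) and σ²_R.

E(R) = (-2.07)·E(V) + 7·E(W) = (-2.07)·13 + 7·5 = 8.09.
σ²_R = a²·σ²_V + b²·σ²_W + 2ab·Cov(V, W) with a = -2.07, b = 7.
= (-2.07)²·59.4 + 7²·116 + 2·(-2.07)·7·8.7
= 254.52306 + 5684 + (-252.126) = 5686.39706.

E(R) = 8.09, σ²_R = 5686.39706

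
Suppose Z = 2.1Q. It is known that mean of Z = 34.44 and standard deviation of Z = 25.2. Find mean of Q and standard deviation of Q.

From Z = 2.1Q: mean of Z = a·mean of Q + b, so mean of Q = (mean of Z − b)/a = (34.44 − 0)/2.1 = 16.4.
standard deviation of Z = |a|·standard deviation of Q, so standard deviation of Q = 25.2/|2.1| = 12.

mean of Q = 16.4, standard deviation of Q = 12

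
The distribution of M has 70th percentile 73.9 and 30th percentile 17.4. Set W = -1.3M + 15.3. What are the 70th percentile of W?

70th percentile of W = -7.32

Since a = -1.3 < 0 the transformation is decreasing, reversing order: the 70th percentile of W corresponds to the 30th percentile of M.
So P_{70}(W) = a·P_{30}(M) + b = (-1.3)·17.4 + 15.3 = -7.32.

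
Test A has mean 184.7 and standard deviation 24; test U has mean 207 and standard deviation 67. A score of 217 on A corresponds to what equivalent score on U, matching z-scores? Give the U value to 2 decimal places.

U = 297.17

z = (217 − 184.7)/24 ≈ 1.3458.
U = 207 + z·67 = 207 + (217 − 184.7)·67/24 ≈ 297.17.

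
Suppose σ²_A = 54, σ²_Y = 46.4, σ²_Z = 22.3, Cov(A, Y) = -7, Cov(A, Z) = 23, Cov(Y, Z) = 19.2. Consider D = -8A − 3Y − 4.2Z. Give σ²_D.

σ²_D = a²·σ²_A + b²·σ²_Y + c²·σ²_Z + 2ab·Cov(A, Y) + 2ac·Cov(A, Z) + 2bc·Cov(Y, Z), with a = -8, b = -3, c = -4.2.
= 3456 + 417.6 + 393.372 + (-336) + 1545.6 + 483.84
= 5960.412.

σ²_D = 5960.412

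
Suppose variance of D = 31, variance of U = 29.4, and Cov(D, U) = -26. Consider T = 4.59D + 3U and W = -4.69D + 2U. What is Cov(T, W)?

Cov(T, W) = -363.8001

By bilinearity, Cov(T, W) = ac·variance of D + bd·variance of U + (ad+bc)·Cov(D, U), with a=4.59, b=3, c=-4.69, d=2.
ac·variance of D = 4.59·(-4.69)·31 = -667.3401
bd·variance of U = 3·2·29.4 = 176.4
(ad+bc)·Cov(D, U) = (-4.89)·(-26) = 127.14
Cov(T, W) = -667.3401 + 176.4 + 127.14 = -363.8001.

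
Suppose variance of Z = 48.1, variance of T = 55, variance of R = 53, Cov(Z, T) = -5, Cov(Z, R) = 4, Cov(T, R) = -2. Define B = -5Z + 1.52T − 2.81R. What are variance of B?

variance of B = 1953.5501

variance of B = a²·variance of Z + b²·variance of T + c²·variance of R + 2ab·Cov(Z, T) + 2ac·Cov(Z, R) + 2bc·Cov(T, R), with a = -5, b = 1.52, c = -2.81.
= 1202.5 + 127.072 + 418.4933 + 76 + 112.4 + 17.0848
= 1953.5501.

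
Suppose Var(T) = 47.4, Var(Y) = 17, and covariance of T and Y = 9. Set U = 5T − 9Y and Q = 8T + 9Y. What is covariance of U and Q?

covariance of U and Q = 276

By bilinearity, covariance of U and Q = ac·Var(T) + bd·Var(Y) + (ad+bc)·covariance of T and Y, with a=5, b=-9, c=8, d=9.
ac·Var(T) = 5·8·47.4 = 1896
bd·Var(Y) = (-9)·9·17 = -1377
(ad+bc)·covariance of T and Y = (-27)·9 = -243
covariance of U and Q = 1896 + (-1377) + (-243) = 276.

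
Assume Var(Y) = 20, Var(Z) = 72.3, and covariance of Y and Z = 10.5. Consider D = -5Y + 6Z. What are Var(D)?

Var(D) = a²·Var(Y) + b²·Var(Z) + 2ab·covariance of Y and Z with a = -5, b = 6.
= (-5)²·20 + 6²·72.3 + 2·(-5)·6·10.5
= 500 + 2602.8 + (-630) = 2472.8.

Var(D) = 2472.8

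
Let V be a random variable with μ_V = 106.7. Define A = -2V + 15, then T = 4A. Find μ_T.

μ_A = (-2)·106.7 + 15 = -198.4.
μ_T = 4·(-198.4) = -793.6.

μ_T = -793.6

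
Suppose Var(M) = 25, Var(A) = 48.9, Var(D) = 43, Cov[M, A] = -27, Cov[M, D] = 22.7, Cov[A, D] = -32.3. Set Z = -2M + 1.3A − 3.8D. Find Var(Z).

Var(Z) = a²·Var(M) + b²·Var(A) + c²·Var(D) + 2ab·Cov[M, A] + 2ac·Cov[M, D] + 2bc·Cov[A, D], with a = -2, b = 1.3, c = -3.8.
= 100 + 82.641 + 620.92 + 140.4 + 345.04 + 319.124
= 1608.125.

Var(Z) = 1608.125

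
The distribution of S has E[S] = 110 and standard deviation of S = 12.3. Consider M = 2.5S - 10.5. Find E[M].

M = 2.5S - 10.5 is linear with a = 2.5, b = -10.5.
E[M] = a·E[S] + b = 2.5·110 + (-10.5) = 264.5.

E[M] = 264.5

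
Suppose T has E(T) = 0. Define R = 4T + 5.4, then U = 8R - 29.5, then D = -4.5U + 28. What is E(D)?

E(D) = -33.65

E(R) = 4·0 + 5.4 = 5.4.
E(U) = 8·5.4 + (-29.5) = 13.7.
E(D) = (-4.5)·13.7 + 28 = -33.65.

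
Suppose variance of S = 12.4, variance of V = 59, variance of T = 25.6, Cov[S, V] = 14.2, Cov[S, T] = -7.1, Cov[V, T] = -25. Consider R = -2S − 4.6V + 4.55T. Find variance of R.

variance of R = a²·variance of S + b²·variance of V + c²·variance of T + 2ab·Cov[S, V] + 2ac·Cov[S, T] + 2bc·Cov[V, T], with a = -2, b = -4.6, c = 4.55.
= 49.6 + 1248.44 + 529.984 + 261.28 + 129.22 + 1046.5
= 3265.024.

variance of R = 3265.024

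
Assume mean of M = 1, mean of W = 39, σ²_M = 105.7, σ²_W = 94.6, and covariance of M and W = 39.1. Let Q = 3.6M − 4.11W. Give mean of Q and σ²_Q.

mean of Q = 3.6·mean of M + (-4.11)·mean of W = 3.6·1 + (-4.11)·39 = -156.69.
σ²_Q = a²·σ²_M + b²·σ²_W + 2ab·covariance of M and W with a = 3.6, b = -4.11.
= 3.6²·105.7 + (-4.11)²·94.6 + 2·3.6·(-4.11)·39.1
= 1369.872 + 1597.99266 + (-1157.0472) = 1810.81746.

mean of Q = -156.69, σ²_Q = 1810.81746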